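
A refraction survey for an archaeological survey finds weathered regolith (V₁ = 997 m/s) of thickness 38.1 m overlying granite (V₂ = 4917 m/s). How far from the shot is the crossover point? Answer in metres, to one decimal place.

x_cross = 2h·√((V₂+V₁)/(V₂−V₁)).
(V₂+V₁)/(V₂−V₁) = (4917+997)/(4917−997) = 1.5087; √ = 1.2283.
x_cross = 2·38.1·1.2283 = 93.59 m.

93.6 m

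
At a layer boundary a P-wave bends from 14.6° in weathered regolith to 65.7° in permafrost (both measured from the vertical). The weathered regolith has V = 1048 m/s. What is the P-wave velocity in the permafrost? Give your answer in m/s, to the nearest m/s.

3789 m/s

sin 14.6° = 0.2521; sin 65.7° = 0.9114.
V₂ = V₁·(sin θ₂/sin θ₁) = 1048·(0.9114/0.2521) = 3789.24 m/s.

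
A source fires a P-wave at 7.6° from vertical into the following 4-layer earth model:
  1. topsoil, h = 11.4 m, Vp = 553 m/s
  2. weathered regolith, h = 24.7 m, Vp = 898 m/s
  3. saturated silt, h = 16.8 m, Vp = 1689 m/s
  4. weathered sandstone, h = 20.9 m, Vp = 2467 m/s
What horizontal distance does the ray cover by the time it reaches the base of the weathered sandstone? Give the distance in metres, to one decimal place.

29.6 m

Ray parameter p = sin 7.6° / 553 m/s = 2.3916e-04 s/m.
Layer 1: θ = 7.60°; offset = 11.4·tan 7.60° = 1.521 m.
Layer 2: sin θ = p·898 = 0.2148 → θ = 12.40°; offset = 24.7·tan 12.40° = 5.431 m.
Layer 3: sin θ = p·1689 = 0.4039 → θ = 23.82°; offset = 16.8·tan 23.82° = 7.418 m.
Layer 4: sin θ = p·2467 = 0.5900 → θ = 36.16°; offset = 20.9·tan 36.16° = 15.273 m.
Summing the layer offsets gives 29.644 m.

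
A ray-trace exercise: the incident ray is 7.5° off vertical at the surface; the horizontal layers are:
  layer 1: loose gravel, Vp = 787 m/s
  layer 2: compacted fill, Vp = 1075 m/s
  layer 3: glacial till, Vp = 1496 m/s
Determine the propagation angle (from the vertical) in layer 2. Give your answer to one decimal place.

Snell's law across each interface conserves sin θ / V, so sin θ_2 = V_2·sin θ₁/V₁.
sin θ_2 = 1075 × sin 7.5° / 787 = 0.1783.
θ_2 = 10.27° from the vertical.

10.3°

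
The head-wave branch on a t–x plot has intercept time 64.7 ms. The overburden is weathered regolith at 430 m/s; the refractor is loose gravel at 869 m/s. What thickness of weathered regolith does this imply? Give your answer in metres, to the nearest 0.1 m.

h = tᵢ·V₁·V₂ / (2·√(V₂²−V₁²)).
√(V₂²−V₁²) = √(869² − 430²) = 755.2 m/s.
h = 0.0647 s × 430 × 869 / (2 × 755.2) = 16.01 m.

16.0 m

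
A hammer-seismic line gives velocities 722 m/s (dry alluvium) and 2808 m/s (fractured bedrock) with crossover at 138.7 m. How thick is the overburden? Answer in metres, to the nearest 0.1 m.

53.3 m

x_cross = 2h·√((V₂+V₁)/(V₂−V₁)) → h = x_cross / (2·√((V₂+V₁)/(V₂−V₁))).
√((V₂+V₁)/(V₂−V₁)) = √((2808+722)/(2808−722)) = 1.3009.
h = 138.7 / (2·1.3009) = 53.31 m.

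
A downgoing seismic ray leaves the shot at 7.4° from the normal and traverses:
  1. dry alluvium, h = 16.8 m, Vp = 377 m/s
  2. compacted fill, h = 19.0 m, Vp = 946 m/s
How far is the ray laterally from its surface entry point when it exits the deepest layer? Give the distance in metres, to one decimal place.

Apply Snell's law at each interface; in layer i the horizontal offset is hᵢ·tan θᵢ.
Layer 1: θ = 7.40°; offset = 16.8·tan 7.40° = 2.182 m.
Layer 2: sin θ = 946·sin 7.4°/377 = 0.3232, θ = 18.86°; offset = 19.0·tan 18.86° = 6.489 m.
Summing the layer offsets gives 8.671 m.

8.7 m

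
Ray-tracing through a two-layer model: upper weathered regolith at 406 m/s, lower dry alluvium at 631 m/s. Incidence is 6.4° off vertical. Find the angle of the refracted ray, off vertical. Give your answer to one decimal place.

sin θ₁/V₁ = sin θ₂/V₂ ⇒ sin θ₂ = 631·sin 6.4°/406 = 631·0.1115/406 = 0.1732.
θ₂ = sin⁻¹(0.1732) = 9.98° (from vertical).

10.0°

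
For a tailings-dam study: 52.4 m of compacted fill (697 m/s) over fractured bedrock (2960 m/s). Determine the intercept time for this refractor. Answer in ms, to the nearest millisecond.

146 ms

tᵢ = 2h·√(V₂²−V₁²)/(V₁V₂).
√(V₂²−V₁²) = √(2960²−697²) = 2876.8 m/s.
tᵢ = 2·52.4·2876.8/(697·2960) = 0.14613 s.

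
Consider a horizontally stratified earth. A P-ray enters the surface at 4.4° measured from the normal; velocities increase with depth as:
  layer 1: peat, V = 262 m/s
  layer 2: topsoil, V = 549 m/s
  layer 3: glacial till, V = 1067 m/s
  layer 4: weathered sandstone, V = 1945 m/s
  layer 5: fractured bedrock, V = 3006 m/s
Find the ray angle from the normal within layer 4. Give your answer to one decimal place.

34.7°

Ray parameter p = sin 4.4° / 262 = 2.9282e-04 s/m.
sin θ_4 = p·V_4 = 2.9282e-04 × 1945 = 0.5695.
θ_4 = 34.72° from the vertical.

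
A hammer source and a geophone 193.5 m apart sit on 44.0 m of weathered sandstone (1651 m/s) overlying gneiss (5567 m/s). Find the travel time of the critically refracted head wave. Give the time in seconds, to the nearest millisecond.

0.086 s

t = x/V₂ + 2h·√(V₂²−V₁²)/(V₁V₂).
√(V₂²−V₁²) = √(5567²−1651²) = 5316.5 m/s; delay term = 2·44.0·5316.5/(1651·5567) = 0.05090 s.
t = 193.5/5567 + 0.05090 = 0.08566 s.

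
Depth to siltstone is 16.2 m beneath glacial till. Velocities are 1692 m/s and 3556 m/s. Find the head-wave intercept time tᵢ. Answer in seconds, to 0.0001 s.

0.0168 s

θ_c = arcsin(V₁/V₂) = arcsin(1692/3556) = 28.41°; cos θ_c = 0.8795.
tᵢ = 2h·cos θ_c / V₁ = 2·16.2·0.8795 / 1692 = 0.01684 s.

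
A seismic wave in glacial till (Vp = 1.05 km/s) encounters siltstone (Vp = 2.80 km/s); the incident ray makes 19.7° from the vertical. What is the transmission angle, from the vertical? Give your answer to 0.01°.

Snell's law: sin θ₂ = (V₂/V₁)·sin θ₁ = (2.80/1.05)·sin 19.7° = 0.8989.
θ₂ = arcsin 0.8989 = 64.02° from the normal.

64.02°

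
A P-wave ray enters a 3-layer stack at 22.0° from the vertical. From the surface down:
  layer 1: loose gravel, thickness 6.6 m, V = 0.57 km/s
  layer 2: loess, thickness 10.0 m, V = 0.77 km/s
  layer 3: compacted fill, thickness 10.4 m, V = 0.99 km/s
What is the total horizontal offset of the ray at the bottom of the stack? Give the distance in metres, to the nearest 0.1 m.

17.4 m

Apply Snell's law at each interface; in layer i the horizontal offset is hᵢ·tan θᵢ.
Layer 1: θ = 22.00°; offset = 6.6·tan 22.00° = 2.667 m.
Layer 2: sin θ = 0.77·sin 22.0°/0.57 = 0.5060, θ = 30.40°; offset = 10.0·tan 30.40° = 5.867 m.
Layer 3: sin θ = 0.99·sin 22.0°/0.57 = 0.6506, θ = 40.59°; offset = 10.4·tan 40.59° = 8.911 m.
Σ offsets = 17.444 m.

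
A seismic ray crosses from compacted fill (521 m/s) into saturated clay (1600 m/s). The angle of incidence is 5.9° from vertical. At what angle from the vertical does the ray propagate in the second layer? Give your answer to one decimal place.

18.4°

Snell's law: sin θ₂ = (V₂/V₁)·sin θ₁ = (1600/521)·sin 5.9° = 0.3157.
θ₂ = sin⁻¹(0.3157) = 18.40° (from vertical).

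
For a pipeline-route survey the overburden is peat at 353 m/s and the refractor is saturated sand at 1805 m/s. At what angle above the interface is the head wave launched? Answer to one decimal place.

78.7°

At critical incidence the refracted ray runs along the interface (θ₂ = 90°), so sin θ_c = V₁/V₂.
θ_c = arcsin(353/1805) = arcsin 0.1956 = 11.28°.
Measured from the interface: 90° − 11.28° = 78.72°.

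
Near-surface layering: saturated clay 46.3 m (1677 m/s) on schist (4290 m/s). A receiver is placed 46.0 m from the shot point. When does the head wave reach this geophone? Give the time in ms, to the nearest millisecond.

t = x/V₂ + 2h·√(V₂²−V₁²)/(V₁V₂).
√(V₂²−V₁²) = √(4290²−1677²) = 3948.6 m/s; delay term = 2·46.3·3948.6/(1677·4290) = 0.05082 s.
t = 46.0/4290 + 0.05082 = 0.06155 s.

62 ms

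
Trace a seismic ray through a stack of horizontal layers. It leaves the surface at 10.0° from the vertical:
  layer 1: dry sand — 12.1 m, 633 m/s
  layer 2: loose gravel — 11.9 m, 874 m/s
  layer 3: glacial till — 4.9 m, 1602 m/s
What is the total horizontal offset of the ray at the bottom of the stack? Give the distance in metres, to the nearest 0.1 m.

7.5 m

p = sin θ₁/V₁ = sin 10.0°/633 = 2.7433e-04 s/m is conserved through the stack.
Layer 1: θ = 10.00°; offset = 12.1·tan 10.00° = 2.134 m.
Layer 2: sin θ = p·874 = 0.2398 → θ = 13.87°; offset = 11.9·tan 13.87° = 2.939 m.
Layer 3: sin θ = p·1602 = 0.4395 → θ = 26.07°; offset = 4.9·tan 26.07° = 2.397 m.
Total horizontal offset = 7.470 m.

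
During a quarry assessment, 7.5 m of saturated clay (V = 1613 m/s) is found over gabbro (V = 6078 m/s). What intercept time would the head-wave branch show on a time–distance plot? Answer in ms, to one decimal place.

tᵢ = 2h·√(V₂²−V₁²)/(V₁V₂).
√(V₂²−V₁²) = √(6078²−1613²) = 5860.1 m/s.
tᵢ = 2·7.5·5860.1/(1613·6078) = 0.00897 s.

9.0 ms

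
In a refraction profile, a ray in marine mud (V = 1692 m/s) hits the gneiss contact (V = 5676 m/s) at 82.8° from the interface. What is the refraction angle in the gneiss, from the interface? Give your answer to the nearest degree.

65°

Convert to the normal: θ₁ = 90° − 82.8° = 7.2°.
sin θ₁/V₁ = sin θ₂/V₂ ⇒ sin θ₂ = 5676·sin 7.2°/1692 = 5676·0.1253/1692 = 0.4204.
θ₂ = sin⁻¹(0.4204) = 24.86° (from vertical).
From the interface: 90° − 24.86° = 65.14°.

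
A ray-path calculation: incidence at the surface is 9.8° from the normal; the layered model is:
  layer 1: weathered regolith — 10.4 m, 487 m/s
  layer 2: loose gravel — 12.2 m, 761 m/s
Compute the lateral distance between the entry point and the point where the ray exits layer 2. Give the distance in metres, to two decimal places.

p = sin θ₁/V₁ = sin 9.8°/487 = 3.4951e-04 s/m is conserved through the stack.
Layer 1: θ = 9.80°; offset = 10.4·tan 9.80° = 1.7964 m.
Layer 2: sin θ = p·761 = 0.2660 → θ = 15.42°; offset = 12.2·tan 15.42° = 3.3661 m.
Summing the layer offsets gives 5.1625 m.

5.16 m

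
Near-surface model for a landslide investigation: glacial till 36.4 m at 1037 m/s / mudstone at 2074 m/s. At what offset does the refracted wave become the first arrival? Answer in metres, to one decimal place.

126.1 m

x_cross = 2h·√((V₂+V₁)/(V₂−V₁)).
(V₂+V₁)/(V₂−V₁) = (2074+1037)/(2074−1037) = 3.0000; √ = 1.7321.
x_cross = 2·36.4·1.7321 = 126.09 m.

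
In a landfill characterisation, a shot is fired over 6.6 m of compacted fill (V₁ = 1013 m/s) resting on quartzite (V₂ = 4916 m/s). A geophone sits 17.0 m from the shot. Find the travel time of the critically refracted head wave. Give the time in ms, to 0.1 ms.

θ_c = arcsin(V₁/V₂) = arcsin(1013/4916) = 11.89°, cos θ_c = 0.9785.
Intercept time tᵢ = 2h cos θ_c / V₁ = 2·6.6·0.9785/1013 = 0.01275 s.
t = x/V₂ + tᵢ = 17.0/4916 + 0.01275 = 0.01621 s.

16.2 ms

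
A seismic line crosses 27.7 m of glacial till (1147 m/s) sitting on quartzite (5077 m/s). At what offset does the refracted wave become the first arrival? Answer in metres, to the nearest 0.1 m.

θ_c = arcsin(1147/5077) = 13.06°, so cos θ_c = 0.9741 and tᵢ = 2h cos θ_c/V₁ = 0.0471 s.
At crossover x/V₁ = x/V₂ + tᵢ ⇒ x = tᵢ/(1/V₁ − 1/V₂) = 0.04705/(8.7184e-04 − 1.9697e-04) = 69.72 m.

69.7 m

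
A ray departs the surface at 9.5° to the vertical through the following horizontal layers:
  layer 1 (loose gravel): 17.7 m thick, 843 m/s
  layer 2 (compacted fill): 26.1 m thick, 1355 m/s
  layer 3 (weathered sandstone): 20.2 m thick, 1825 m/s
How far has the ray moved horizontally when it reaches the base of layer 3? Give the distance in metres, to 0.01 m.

17.87 m

Ray parameter p = sin 9.5° / 843 m/s = 1.9579e-04 s/m.
Layer 1: θ = 9.50°; offset = 17.7·tan 9.50° = 2.9620 m.
Layer 2: sin θ = p·1355 = 0.2653 → θ = 15.38°; offset = 26.1·tan 15.38° = 7.1814 m.
Layer 3: sin θ = p·1825 = 0.3573 → θ = 20.94°; offset = 20.2·tan 20.94° = 7.7278 m.
Summing the layer offsets gives 17.8711 m.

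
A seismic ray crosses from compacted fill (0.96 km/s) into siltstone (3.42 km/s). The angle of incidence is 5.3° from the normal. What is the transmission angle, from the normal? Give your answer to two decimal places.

sin θ₁/V₁ = sin θ₂/V₂ ⇒ sin θ₂ = 3.42·sin 5.3°/0.96 = 3.42·0.0924/0.96 = 0.3291.
θ₂ = sin⁻¹(0.3291) = 19.21° (from vertical).

19.21°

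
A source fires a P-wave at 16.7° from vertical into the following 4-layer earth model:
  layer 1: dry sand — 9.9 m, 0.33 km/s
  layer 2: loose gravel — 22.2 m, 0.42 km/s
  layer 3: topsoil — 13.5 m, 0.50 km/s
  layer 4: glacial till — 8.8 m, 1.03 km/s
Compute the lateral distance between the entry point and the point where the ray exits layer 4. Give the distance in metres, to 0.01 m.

36.07 m

p = sin θ₁/V₁ = sin 16.7°/0.33 = 8.7079e-01 s/km is conserved through the stack.
Layer 1: θ = 16.70°; offset = 9.9·tan 16.70° = 2.9701 m.
Layer 2: sin θ = p·0.42 = 0.3657 → θ = 21.45°; offset = 22.2·tan 21.45° = 8.7236 m.
Layer 3: sin θ = p·0.50 = 0.4354 → θ = 25.81°; offset = 13.5·tan 25.81° = 6.5292 m.
Layer 4: sin θ = p·1.03 = 0.8969 → θ = 63.76°; offset = 8.8·tan 63.76° = 17.8487 m.
Σ offsets = 36.0717 m.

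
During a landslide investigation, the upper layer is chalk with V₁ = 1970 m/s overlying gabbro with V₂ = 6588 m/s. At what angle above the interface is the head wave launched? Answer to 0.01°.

72.60°

Critical incidence: sin θ_c = V₁/V₂ = 1970/6588 = 0.2990.
θ_c = arcsin 0.2990 = 17.40°.
Measured from the interface: 90° − 17.40° = 72.60°.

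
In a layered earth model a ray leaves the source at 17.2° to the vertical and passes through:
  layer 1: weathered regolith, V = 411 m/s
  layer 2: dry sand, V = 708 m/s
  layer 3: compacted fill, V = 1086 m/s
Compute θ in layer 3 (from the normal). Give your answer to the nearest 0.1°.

51.4°

Ray parameter p = sin 17.2° / 411 = 7.1948e-04 s/m.
sin θ_3 = p·V_3 = 7.1948e-04 × 1086 = 0.7814.
θ_3 = 51.39° from the vertical.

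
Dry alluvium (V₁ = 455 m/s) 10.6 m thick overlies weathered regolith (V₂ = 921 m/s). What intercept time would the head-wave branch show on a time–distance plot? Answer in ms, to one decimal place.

40.5 ms

θ_c = arcsin(V₁/V₂) = arcsin(455/921) = 29.61°; cos θ_c = 0.8694.
tᵢ = 2h·cos θ_c / V₁ = 2·10.6·0.8694 / 455 = 0.04051 s.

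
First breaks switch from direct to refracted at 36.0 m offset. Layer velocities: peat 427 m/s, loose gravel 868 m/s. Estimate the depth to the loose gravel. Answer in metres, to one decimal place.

x_cross = 2h·√((V₂+V₁)/(V₂−V₁)) → h = x_cross / (2·√((V₂+V₁)/(V₂−V₁))).
√((V₂+V₁)/(V₂−V₁)) = √((868+427)/(868−427)) = 1.7136.
h = 36.0 / (2·1.7136) = 10.50 m.

10.5 m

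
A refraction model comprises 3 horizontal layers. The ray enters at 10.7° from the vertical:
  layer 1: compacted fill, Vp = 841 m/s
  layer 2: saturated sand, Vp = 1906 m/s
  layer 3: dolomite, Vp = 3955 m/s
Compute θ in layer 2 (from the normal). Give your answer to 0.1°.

24.9°

Ray parameter p = sin 10.7° / 841 = 2.2077e-04 s/m.
sin θ_2 = p·V_2 = 2.2077e-04 × 1906 = 0.4208.
θ_2 = arcsin 0.4208 = 24.88°.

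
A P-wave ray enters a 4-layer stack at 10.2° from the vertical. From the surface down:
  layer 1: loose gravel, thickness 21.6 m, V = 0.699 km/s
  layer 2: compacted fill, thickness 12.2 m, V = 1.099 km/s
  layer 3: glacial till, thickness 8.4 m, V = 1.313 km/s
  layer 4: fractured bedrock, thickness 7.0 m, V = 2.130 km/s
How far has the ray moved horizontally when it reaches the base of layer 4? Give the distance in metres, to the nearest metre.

15 m

Apply Snell's law at each interface; in layer i the horizontal offset is hᵢ·tan θᵢ.
Layer 1: θ = 10.20°; offset = 21.6·tan 10.20° = 3.886 m.
Layer 2: sin θ = 1.099·sin 10.2°/0.699 = 0.2784, θ = 16.17°; offset = 12.2·tan 16.17° = 3.537 m.
Layer 3: sin θ = 1.313·sin 10.2°/0.699 = 0.3326, θ = 19.43°; offset = 8.4·tan 19.43° = 2.963 m.
Layer 4: sin θ = 2.130·sin 10.2°/0.699 = 0.5396, θ = 32.66°; offset = 7.0·tan 32.66° = 4.487 m.
Summing the layer offsets gives 14.872 m.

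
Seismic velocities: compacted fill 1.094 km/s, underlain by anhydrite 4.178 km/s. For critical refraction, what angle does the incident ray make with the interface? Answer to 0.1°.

Critical incidence: sin θ_c = V₁/V₂ = 1.094/4.178 = 0.2618.
θ_c = arcsin 0.2618 = 15.18°.
Measured from the interface: 90° − 15.18° = 74.82°.

74.8°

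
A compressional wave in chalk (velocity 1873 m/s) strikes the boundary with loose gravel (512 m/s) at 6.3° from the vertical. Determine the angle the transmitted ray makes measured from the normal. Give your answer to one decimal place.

sin θ₁/V₁ = sin θ₂/V₂ ⇒ sin θ₂ = 512·sin 6.3°/1873 = 512·0.1097/1873 = 0.0300.
θ₂ = sin⁻¹(0.0300) = 1.72° (from vertical).

1.7°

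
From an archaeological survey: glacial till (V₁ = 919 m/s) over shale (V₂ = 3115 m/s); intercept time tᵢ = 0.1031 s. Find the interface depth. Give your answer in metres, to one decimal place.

49.6 m

h = tᵢ·V₁·V₂ / (2·√(V₂²−V₁²)).
√(V₂²−V₁²) = √(3115² − 919²) = 2976.4 m/s.
h = 0.1031 s × 919 × 3115 / (2 × 2976.4) = 49.58 m.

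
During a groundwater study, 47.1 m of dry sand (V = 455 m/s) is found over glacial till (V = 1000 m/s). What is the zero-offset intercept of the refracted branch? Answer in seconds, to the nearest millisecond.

0.184 s

tᵢ = 2h·√(V₂²−V₁²)/(V₁V₂).
√(V₂²−V₁²) = √(1000²−455²) = 890.5 m/s.
tᵢ = 2·47.1·890.5/(455·1000) = 0.18436 s.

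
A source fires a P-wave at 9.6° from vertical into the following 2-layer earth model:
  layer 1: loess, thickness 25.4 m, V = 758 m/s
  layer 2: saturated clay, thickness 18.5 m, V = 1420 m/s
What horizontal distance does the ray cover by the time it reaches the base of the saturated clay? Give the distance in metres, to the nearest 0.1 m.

10.4 m

p = sin θ₁/V₁ = sin 9.6°/758 = 2.2001e-04 s/m is conserved through the stack.
Layer 1: θ = 9.60°; offset = 25.4·tan 9.60° = 4.296 m.
Layer 2: sin θ = p·1420 = 0.3124 → θ = 18.20°; offset = 18.5·tan 18.20° = 6.084 m.
Total horizontal offset = 10.380 m.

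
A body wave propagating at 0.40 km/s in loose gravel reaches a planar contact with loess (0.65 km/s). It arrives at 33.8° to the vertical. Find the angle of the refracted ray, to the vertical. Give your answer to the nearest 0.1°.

64.7°

Snell's law: sin θ₂ = (V₂/V₁)·sin θ₁ = (0.65/0.40)·sin 33.8° = 0.9040.
θ₂ = arcsin 0.9040 = 64.69° from the normal.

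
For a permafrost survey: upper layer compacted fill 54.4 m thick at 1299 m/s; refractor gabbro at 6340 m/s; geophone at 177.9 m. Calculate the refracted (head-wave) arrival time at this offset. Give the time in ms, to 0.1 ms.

t = x/V₂ + 2h·√(V₂²−V₁²)/(V₁V₂).
√(V₂²−V₁²) = √(6340²−1299²) = 6205.5 m/s; delay term = 2·54.4·6205.5/(1299·6340) = 0.08198 s.
t = 177.9/6340 + 0.08198 = 0.11004 s.

110.0 ms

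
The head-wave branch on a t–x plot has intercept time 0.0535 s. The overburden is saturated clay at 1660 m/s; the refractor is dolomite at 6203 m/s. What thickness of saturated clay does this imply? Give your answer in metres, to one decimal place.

46.1 m

h = tᵢ·V₁·V₂ / (2·√(V₂²−V₁²)).
√(V₂²−V₁²) = √(6203² − 1660²) = 5976.8 m/s.
h = 0.0535 s × 1660 × 6203 / (2 × 5976.8) = 46.09 m.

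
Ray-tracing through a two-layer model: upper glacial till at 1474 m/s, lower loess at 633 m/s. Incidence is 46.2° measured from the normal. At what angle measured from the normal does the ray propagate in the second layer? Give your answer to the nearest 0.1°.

18.1°

Snell's law: sin θ₂ = (V₂/V₁)·sin θ₁ = (633/1474)·sin 46.2° = 0.3100.
θ₂ = arcsin 0.3100 = 18.06° from the normal.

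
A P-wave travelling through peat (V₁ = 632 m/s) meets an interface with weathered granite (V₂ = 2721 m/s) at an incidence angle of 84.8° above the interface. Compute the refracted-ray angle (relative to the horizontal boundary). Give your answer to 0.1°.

Angle from the normal: 90° − 84.8° = 5.2°.
sin θ₁/V₁ = sin θ₂/V₂ ⇒ sin θ₂ = 2721·sin 5.2°/632 = 2721·0.0906/632 = 0.3902.
θ₂ = arcsin 0.3902 = 22.97° from the normal.
From the interface: 90° − 22.97° = 67.03°.

67.0°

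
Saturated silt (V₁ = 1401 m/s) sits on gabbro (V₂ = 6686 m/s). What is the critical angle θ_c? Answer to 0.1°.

12.1°

Critical incidence: sin θ_c = V₁/V₂ = 1401/6686 = 0.2095.
θ_c = arcsin 0.2095 = 12.10°.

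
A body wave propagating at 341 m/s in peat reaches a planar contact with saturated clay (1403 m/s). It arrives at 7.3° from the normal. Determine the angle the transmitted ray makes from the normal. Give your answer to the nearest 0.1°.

31.5°

sin θ₁/V₁ = sin θ₂/V₂ ⇒ sin θ₂ = 1403·sin 7.3°/341 = 1403·0.1271/341 = 0.5228.
θ₂ = sin⁻¹(0.5228) = 31.52° (from vertical).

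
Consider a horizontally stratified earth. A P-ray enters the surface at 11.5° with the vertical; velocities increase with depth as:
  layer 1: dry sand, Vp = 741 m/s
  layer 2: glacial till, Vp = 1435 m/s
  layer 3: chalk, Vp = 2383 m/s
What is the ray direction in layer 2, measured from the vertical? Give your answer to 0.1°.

22.7°

Ray parameter p = sin 11.5° / 741 = 2.6905e-04 s/m.
sin θ_2 = p·V_2 = 2.6905e-04 × 1435 = 0.3861.
θ_2 = 22.71° from the vertical.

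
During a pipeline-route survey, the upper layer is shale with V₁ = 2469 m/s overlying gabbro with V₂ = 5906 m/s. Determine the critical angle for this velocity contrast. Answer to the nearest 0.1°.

24.7°

Critical incidence: sin θ_c = V₁/V₂ = 2469/5906 = 0.4180.
θ_c = arcsin 0.4180 = 24.71°.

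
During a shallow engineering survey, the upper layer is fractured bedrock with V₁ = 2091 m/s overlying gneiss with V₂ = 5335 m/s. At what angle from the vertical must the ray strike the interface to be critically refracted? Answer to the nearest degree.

23°

Critical incidence: sin θ_c = V₁/V₂ = 2091/5335 = 0.3919.
θ_c = arcsin 0.3919 = 23.08°.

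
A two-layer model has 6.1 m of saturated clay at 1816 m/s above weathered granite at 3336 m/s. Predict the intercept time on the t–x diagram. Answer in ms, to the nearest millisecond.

6 ms

θ_c = arcsin(V₁/V₂) = arcsin(1816/3336) = 32.98°; cos θ_c = 0.8388.
tᵢ = 2h·cos θ_c / V₁ = 2·6.1·0.8388 / 1816 = 0.00564 s.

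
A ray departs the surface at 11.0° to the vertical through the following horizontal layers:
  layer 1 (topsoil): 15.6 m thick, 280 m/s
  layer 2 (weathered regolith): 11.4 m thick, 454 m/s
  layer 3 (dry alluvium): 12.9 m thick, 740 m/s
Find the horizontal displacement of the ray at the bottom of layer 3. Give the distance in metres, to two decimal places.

p = sin θ₁/V₁ = sin 11.0°/280 = 6.8146e-04 s/m is conserved through the stack.
Layer 1: θ = 11.00°; offset = 15.6·tan 11.00° = 3.0323 m.
Layer 2: sin θ = p·454 = 0.3094 → θ = 18.02°; offset = 11.4·tan 18.02° = 3.7089 m.
Layer 3: sin θ = p·740 = 0.5043 → θ = 30.28°; offset = 12.9·tan 30.28° = 7.5332 m.
Σ offsets = 14.2745 m.

14.27 m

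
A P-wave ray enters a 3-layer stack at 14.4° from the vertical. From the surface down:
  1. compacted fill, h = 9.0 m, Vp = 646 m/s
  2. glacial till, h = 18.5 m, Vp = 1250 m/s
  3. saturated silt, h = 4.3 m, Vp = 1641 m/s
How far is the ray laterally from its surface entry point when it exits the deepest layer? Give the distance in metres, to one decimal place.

p = sin θ₁/V₁ = sin 14.4°/646 = 3.8497e-04 s/m is conserved through the stack.
Layer 1: θ = 14.40°; offset = 9.0·tan 14.40° = 2.311 m.
Layer 2: sin θ = p·1250 = 0.4812 → θ = 28.76°; offset = 18.5·tan 28.76° = 10.156 m.
Layer 3: sin θ = p·1641 = 0.6317 → θ = 39.18°; offset = 4.3·tan 39.18° = 3.504 m.
Summing the layer offsets gives 15.971 m.

16.0 m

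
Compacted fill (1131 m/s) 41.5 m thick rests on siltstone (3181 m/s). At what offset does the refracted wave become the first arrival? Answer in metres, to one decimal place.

120.4 m

θ_c = arcsin(1131/3181) = 20.83°, so cos θ_c = 0.9347 and tᵢ = 2h cos θ_c/V₁ = 0.0686 s.
At crossover x/V₁ = x/V₂ + tᵢ ⇒ x = tᵢ/(1/V₁ − 1/V₂) = 0.06859/(8.8417e-04 − 3.1437e-04) = 120.38 m.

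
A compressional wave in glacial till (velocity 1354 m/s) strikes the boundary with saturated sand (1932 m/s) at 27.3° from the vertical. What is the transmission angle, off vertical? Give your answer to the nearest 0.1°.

40.9°

Snell's law: sin θ₂ = (V₂/V₁)·sin θ₁ = (1932/1354)·sin 27.3° = 0.6544.
θ₂ = sin⁻¹(0.6544) = 40.88° (from vertical).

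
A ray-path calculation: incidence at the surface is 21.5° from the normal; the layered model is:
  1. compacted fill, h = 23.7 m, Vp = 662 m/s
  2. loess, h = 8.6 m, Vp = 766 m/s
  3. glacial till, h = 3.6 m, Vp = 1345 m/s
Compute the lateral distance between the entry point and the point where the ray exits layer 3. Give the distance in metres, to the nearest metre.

Apply Snell's law at each interface; in layer i the horizontal offset is hᵢ·tan θᵢ.
Layer 1: θ = 21.50°; offset = 23.7·tan 21.50° = 9.336 m.
Layer 2: sin θ = 766·sin 21.5°/662 = 0.4241, θ = 25.09°; offset = 8.6·tan 25.09° = 4.027 m.
Layer 3: sin θ = 1345·sin 21.5°/662 = 0.7446, θ = 48.13°; offset = 3.6·tan 48.13° = 4.016 m.
Σ offsets = 17.379 m.

17 m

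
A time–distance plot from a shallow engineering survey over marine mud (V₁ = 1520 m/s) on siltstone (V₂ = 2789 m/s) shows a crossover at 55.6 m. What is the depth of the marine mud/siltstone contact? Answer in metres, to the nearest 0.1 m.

15.1 m

h = (x_cross/2)·√((V₂−V₁)/(V₂+V₁)).
(V₂−V₁)/(V₂+V₁) = (2789−1520)/(2789+1520) = 0.2945; √ = 0.5427.
h = (55.6/2)·0.5427 = 15.09 m.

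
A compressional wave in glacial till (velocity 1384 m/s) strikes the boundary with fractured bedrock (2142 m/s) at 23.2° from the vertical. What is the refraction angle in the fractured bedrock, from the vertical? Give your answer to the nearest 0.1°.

37.6°

Snell's law: sin θ₂ = (V₂/V₁)·sin θ₁ = (2142/1384)·sin 23.2° = 0.6097.
θ₂ = arcsin 0.6097 = 37.57° from the normal.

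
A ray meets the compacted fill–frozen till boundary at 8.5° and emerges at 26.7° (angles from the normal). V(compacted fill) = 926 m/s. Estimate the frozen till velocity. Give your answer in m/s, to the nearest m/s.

sin 8.5° = 0.1478; sin 26.7° = 0.4493.
V₂ = V₁·(sin θ₂/sin θ₁) = 926·(0.4493/0.1478) = 2814.90 m/s.

2815 m/s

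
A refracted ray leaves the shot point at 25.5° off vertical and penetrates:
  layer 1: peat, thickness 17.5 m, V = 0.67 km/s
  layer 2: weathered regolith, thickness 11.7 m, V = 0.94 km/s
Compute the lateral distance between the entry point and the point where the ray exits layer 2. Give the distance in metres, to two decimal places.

17.21 m

p = sin θ₁/V₁ = sin 25.5°/0.67 = 6.4255e-01 s/km is conserved through the stack.
Layer 1: θ = 25.50°; offset = 17.5·tan 25.50° = 8.3471 m.
Layer 2: sin θ = p·0.94 = 0.6040 → θ = 37.16°; offset = 11.7·tan 37.16° = 8.8669 m.
Total horizontal offset = 17.2140 m.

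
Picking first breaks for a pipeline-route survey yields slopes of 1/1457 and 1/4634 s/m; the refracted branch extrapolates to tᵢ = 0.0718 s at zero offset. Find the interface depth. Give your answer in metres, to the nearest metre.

55 m

θ_c = arcsin(1457/4634) = 18.33°; cos θ_c = 0.9493.
tᵢ = 2h cos θ_c/V₁ ⇒ h = tᵢ·V₁/(2 cos θ_c) = 0.0718·1457/(2·0.9493) = 55.10 m.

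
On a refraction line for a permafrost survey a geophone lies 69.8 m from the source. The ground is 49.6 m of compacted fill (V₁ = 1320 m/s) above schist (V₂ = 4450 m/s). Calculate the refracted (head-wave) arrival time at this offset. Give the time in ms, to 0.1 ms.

t = x/V₂ + 2h·√(V₂²−V₁²)/(V₁V₂).
√(V₂²−V₁²) = √(4450²−1320²) = 4249.7 m/s; delay term = 2·49.6·4249.7/(1320·4450) = 0.07177 s.
t = 69.8/4450 + 0.07177 = 0.08745 s.

87.5 ms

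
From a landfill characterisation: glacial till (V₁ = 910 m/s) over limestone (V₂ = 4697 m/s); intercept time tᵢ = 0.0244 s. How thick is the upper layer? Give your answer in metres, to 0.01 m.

θ_c = arcsin(910/4697) = 11.17°; cos θ_c = 0.9811.
tᵢ = 2h cos θ_c/V₁ ⇒ h = tᵢ·V₁/(2 cos θ_c) = 0.0244·910/(2·0.9811) = 11.32 m.

11.32 m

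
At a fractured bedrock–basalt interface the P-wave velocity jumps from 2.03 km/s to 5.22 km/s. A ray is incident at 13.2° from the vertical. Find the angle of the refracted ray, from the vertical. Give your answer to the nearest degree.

Snell's law: sin θ₂ = (V₂/V₁)·sin θ₁ = (5.22/2.03)·sin 13.2° = 0.5872.
θ₂ = arcsin 0.5872 = 35.96° from the normal.

36°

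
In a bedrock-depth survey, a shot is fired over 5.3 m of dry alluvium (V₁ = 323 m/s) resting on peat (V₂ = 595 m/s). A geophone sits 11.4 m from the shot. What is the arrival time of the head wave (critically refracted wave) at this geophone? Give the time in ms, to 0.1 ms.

t = x/V₂ + 2h·√(V₂²−V₁²)/(V₁V₂).
√(V₂²−V₁²) = √(595²−323²) = 499.7 m/s; delay term = 2·5.3·499.7/(323·595) = 0.02756 s.
t = 11.4/595 + 0.02756 = 0.04672 s.

46.7 ms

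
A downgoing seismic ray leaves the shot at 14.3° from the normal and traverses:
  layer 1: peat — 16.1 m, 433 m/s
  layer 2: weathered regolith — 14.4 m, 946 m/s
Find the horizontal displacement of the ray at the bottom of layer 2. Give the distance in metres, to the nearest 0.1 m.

p = sin θ₁/V₁ = sin 14.3°/433 = 5.7044e-04 s/m is conserved through the stack.
Layer 1: θ = 14.30°; offset = 16.1·tan 14.30° = 4.104 m.
Layer 2: sin θ = p·946 = 0.5396 → θ = 32.66°; offset = 14.4·tan 32.66° = 9.230 m.
Total horizontal offset = 13.334 m.

13.3 m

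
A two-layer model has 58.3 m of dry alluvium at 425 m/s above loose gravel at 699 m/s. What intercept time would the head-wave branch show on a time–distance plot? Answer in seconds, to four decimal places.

tᵢ = 2h·√(V₂²−V₁²)/(V₁V₂).
√(V₂²−V₁²) = √(699²−425²) = 555.0 m/s.
tᵢ = 2·58.3·555.0/(425·699) = 0.21782 s.

0.2178 s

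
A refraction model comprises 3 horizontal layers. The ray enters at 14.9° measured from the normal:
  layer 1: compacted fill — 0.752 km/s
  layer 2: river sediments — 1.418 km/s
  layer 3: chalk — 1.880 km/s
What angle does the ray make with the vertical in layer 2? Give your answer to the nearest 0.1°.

29.0°

Ray parameter p = sin 14.9° / 0.752 = 3.4193e-01 s/km.
sin θ_2 = p·V_2 = 3.4193e-01 × 1.418 = 0.4849.
θ_2 = arcsin 0.4849 = 29.00°.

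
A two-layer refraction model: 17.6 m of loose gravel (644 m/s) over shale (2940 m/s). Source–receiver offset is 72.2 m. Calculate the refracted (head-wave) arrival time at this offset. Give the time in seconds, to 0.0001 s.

t = x/V₂ + 2h·√(V₂²−V₁²)/(V₁V₂).
√(V₂²−V₁²) = √(2940²−644²) = 2868.6 m/s; delay term = 2·17.6·2868.6/(644·2940) = 0.05333 s.
t = 72.2/2940 + 0.05333 = 0.07789 s.

0.0779 s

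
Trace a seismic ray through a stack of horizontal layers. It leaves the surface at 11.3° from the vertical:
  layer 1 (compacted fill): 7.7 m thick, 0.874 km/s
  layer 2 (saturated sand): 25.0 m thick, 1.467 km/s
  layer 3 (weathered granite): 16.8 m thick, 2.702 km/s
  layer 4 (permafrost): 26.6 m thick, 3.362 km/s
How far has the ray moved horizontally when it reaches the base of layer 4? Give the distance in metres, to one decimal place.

p = sin θ₁/V₁ = sin 11.3°/0.874 = 2.2419e-01 s/km is conserved through the stack.
Layer 1: θ = 11.30°; offset = 7.7·tan 11.30° = 1.539 m.
Layer 2: sin θ = p·1.467 = 0.3289 → θ = 19.20°; offset = 25.0·tan 19.20° = 8.707 m.
Layer 3: sin θ = p·2.702 = 0.6058 → θ = 37.28°; offset = 16.8·tan 37.28° = 12.791 m.
Layer 4: sin θ = p·3.362 = 0.7537 → θ = 48.92°; offset = 26.6·tan 48.92° = 30.509 m.
Summing the layer offsets gives 53.545 m.

53.5 m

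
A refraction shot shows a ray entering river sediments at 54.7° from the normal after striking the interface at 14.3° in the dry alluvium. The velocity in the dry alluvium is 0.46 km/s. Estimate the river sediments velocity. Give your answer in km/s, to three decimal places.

1.520 km/s

sin 14.3° = 0.2470; sin 54.7° = 0.8161.
V₂ = V₁·(sin θ₂/sin θ₁) = 0.46·(0.8161/0.2470) = 1.520 km/s.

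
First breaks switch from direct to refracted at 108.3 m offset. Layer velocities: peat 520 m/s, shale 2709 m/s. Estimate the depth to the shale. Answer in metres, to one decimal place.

44.6 m

h = (x_cross/2)·√((V₂−V₁)/(V₂+V₁)).
(V₂−V₁)/(V₂+V₁) = (2709−520)/(2709+520) = 0.6779; √ = 0.8234.
h = (108.3/2)·0.8234 = 44.58 m.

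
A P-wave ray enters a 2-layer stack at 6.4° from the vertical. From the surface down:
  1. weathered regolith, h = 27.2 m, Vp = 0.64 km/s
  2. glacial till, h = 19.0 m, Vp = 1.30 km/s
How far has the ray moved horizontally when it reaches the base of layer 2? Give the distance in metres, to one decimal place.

Apply Snell's law at each interface; in layer i the horizontal offset is hᵢ·tan θᵢ.
Layer 1: θ = 6.40°; offset = 27.2·tan 6.40° = 3.051 m.
Layer 2: sin θ = 1.30·sin 6.4°/0.64 = 0.2264, θ = 13.09°; offset = 19.0·tan 13.09° = 4.417 m.
Σ offsets = 7.468 m.

7.5 m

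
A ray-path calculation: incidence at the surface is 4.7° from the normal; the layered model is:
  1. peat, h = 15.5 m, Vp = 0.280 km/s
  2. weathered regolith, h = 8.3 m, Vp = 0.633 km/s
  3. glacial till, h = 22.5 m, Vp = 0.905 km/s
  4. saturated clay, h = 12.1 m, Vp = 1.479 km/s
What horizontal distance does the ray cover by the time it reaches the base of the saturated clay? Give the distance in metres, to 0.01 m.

14.83 m

Ray parameter p = sin 4.7° / 0.280 km/s = 2.9264e-01 s/km.
Layer 1: θ = 4.70°; offset = 15.5·tan 4.70° = 1.2743 m.
Layer 2: sin θ = p·0.633 = 0.1852 → θ = 10.68°; offset = 8.3·tan 10.68° = 1.5646 m.
Layer 3: sin θ = p·0.905 = 0.2648 → θ = 15.36°; offset = 22.5·tan 15.36° = 6.1795 m.
Layer 4: sin θ = p·1.479 = 0.4328 → θ = 25.65°; offset = 12.1·tan 25.65° = 5.8093 m.
Σ offsets = 14.8277 m.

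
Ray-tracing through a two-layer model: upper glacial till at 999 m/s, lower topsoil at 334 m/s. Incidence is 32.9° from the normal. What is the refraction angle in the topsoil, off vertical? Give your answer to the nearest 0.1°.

10.5°

sin θ₁/V₁ = sin θ₂/V₂ ⇒ sin θ₂ = 334·sin 32.9°/999 = 334·0.5432/999 = 0.1816.
θ₂ = arcsin 0.1816 = 10.46° from the normal.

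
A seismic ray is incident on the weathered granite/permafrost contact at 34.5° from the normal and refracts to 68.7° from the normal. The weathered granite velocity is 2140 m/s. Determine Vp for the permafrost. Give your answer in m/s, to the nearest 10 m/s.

Snell's law: sin 34.5°/V₁ = sin 68.7°/V₂.
V₂ = V₁·sin 68.7°/sin 34.5° = 2140 × 1.6449 = 3520.12 m/s.

3520 m/s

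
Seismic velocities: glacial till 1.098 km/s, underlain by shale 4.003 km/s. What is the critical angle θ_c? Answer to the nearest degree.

Critical incidence: sin θ_c = V₁/V₂ = 1.098/4.003 = 0.2743.
θ_c = arcsin 0.2743 = 15.92°.

16°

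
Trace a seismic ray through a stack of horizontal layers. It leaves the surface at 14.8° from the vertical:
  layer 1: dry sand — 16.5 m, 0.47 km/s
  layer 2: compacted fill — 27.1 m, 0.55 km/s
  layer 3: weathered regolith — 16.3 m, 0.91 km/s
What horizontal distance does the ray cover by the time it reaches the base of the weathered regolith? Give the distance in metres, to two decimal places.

22.12 m

Ray parameter p = sin 14.8° / 0.47 km/s = 5.4350e-01 s/km.
Layer 1: θ = 14.80°; offset = 16.5·tan 14.80° = 4.3595 m.
Layer 2: sin θ = p·0.55 = 0.2989 → θ = 17.39°; offset = 27.1·tan 17.39° = 8.4890 m.
Layer 3: sin θ = p·0.91 = 0.4946 → θ = 29.64°; offset = 16.3·tan 29.64° = 9.2757 m.
Σ offsets = 22.1242 m.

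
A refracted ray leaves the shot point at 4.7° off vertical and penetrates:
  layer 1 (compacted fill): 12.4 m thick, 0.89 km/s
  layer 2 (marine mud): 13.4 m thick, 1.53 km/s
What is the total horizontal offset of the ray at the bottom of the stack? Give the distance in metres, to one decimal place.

2.9 m

Apply Snell's law at each interface; in layer i the horizontal offset is hᵢ·tan θᵢ.
Layer 1: θ = 4.70°; offset = 12.4·tan 4.70° = 1.019 m.
Layer 2: sin θ = 1.53·sin 4.7°/0.89 = 0.1409, θ = 8.10°; offset = 13.4·tan 8.10° = 1.907 m.
Total horizontal offset = 2.926 m.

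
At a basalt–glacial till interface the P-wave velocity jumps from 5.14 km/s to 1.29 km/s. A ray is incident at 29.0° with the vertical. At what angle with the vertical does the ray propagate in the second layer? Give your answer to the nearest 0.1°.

7.0°

sin θ₁/V₁ = sin θ₂/V₂ ⇒ sin θ₂ = 1.29·sin 29.0°/5.14 = 1.29·0.4848/5.14 = 0.1217.
θ₂ = arcsin 0.1217 = 6.99° from the normal.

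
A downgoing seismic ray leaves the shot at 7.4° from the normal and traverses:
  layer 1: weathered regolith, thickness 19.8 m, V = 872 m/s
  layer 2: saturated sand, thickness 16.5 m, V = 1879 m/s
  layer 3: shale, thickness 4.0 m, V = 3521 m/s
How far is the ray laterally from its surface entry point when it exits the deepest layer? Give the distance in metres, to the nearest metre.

Ray parameter p = sin 7.4° / 872 m/s = 1.4770e-04 s/m.
Layer 1: θ = 7.40°; offset = 19.8·tan 7.40° = 2.572 m.
Layer 2: sin θ = p·1879 = 0.2775 → θ = 16.11°; offset = 16.5·tan 16.11° = 4.767 m.
Layer 3: sin θ = p·3521 = 0.5201 → θ = 31.34°; offset = 4.0·tan 31.34° = 2.435 m.
Total horizontal offset = 9.774 m.

10 m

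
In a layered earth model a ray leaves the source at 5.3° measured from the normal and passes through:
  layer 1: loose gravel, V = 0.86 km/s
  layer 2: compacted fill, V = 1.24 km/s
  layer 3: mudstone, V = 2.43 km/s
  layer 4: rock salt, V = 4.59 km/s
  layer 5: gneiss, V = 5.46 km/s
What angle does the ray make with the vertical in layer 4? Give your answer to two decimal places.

29.54°

Snell's law across each interface conserves sin θ / V, so sin θ_4 = V_4·sin θ₁/V₁.
sin θ_4 = 4.59 × sin 5.3° / 0.86 = 0.4930.
θ_4 = arcsin 0.4930 = 29.54°.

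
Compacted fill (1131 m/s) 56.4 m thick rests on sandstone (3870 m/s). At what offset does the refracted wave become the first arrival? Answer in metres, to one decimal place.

152.4 m

x_cross = 2h·√((V₂+V₁)/(V₂−V₁)).
(V₂+V₁)/(V₂−V₁) = (3870+1131)/(3870−1131) = 1.8258; √ = 1.3512.
x_cross = 2·56.4·1.3512 = 152.42 m.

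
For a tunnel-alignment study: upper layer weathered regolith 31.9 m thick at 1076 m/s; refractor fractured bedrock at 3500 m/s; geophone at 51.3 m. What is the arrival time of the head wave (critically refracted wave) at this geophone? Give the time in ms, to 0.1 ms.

71.1 ms

t = x/V₂ + 2h·√(V₂²−V₁²)/(V₁V₂).
√(V₂²−V₁²) = √(3500²−1076²) = 3330.5 m/s; delay term = 2·31.9·3330.5/(1076·3500) = 0.05642 s.
t = 51.3/3500 + 0.05642 = 0.07108 s.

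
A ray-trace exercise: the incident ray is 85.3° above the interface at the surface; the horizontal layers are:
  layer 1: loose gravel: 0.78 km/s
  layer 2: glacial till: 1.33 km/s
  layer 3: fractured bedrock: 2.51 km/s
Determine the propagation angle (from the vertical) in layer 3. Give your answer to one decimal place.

From the normal: θ₁ = 90° − 85.3° = 4.7°.
Snell's law across each interface conserves sin θ / V, so sin θ_3 = V_3·sin θ₁/V₁.
sin θ_3 = 2.51 × sin 4.7° / 0.78 = 0.2637.
θ_3 = 15.29° from the vertical.

15.3°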